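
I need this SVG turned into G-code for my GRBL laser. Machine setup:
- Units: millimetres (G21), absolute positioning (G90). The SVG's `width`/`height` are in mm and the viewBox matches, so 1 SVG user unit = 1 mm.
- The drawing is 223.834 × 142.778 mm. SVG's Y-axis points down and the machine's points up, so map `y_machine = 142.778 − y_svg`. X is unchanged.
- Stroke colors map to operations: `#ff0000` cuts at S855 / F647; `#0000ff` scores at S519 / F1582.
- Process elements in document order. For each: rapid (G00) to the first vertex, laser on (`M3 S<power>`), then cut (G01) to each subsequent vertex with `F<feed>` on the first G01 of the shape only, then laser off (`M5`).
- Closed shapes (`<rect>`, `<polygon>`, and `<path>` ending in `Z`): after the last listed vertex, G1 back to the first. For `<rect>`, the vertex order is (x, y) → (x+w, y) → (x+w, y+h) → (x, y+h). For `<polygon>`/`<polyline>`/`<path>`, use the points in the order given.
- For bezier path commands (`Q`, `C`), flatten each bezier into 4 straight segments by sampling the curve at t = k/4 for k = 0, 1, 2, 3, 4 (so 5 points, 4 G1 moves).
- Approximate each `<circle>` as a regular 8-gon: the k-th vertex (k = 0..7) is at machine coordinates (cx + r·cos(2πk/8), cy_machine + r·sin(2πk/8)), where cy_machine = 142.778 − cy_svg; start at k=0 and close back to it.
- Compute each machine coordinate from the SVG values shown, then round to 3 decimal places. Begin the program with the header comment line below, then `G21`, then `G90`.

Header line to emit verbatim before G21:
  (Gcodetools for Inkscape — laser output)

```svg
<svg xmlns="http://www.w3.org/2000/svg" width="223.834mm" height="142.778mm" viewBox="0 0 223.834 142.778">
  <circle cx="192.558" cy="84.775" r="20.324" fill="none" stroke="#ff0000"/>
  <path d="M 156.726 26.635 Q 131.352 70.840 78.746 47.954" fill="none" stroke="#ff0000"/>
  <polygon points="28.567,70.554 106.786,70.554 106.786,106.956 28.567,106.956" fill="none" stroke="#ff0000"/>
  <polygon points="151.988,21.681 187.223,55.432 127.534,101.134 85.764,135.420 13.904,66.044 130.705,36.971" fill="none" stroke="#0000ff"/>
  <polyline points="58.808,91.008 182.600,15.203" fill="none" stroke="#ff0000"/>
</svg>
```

(Gcodetools for Inkscape — laser output)
G21
G90
G00 X212.882 Y58.003
M3 S855
G01 X206.929 Y72.374 F647
G01 X192.558 Y78.327
G01 X178.187 Y72.374
G01 X172.234 Y58.003
G01 X178.187 Y43.632
G01 X192.558 Y37.679
G01 X206.929 Y43.632
G01 X212.882 Y58.003
M5
G00 X156.726 Y116.143
M3 S855
G01 X142.337 Y98.234 F647
G01 X124.544 Y88.711
G01 X103.347 Y87.574
G01 X78.746 Y94.824
M5
G00 X28.567 Y72.224
M3 S855
G01 X106.786 Y72.224 F647
G01 X106.786 Y35.822
G01 X28.567 Y35.822
G01 X28.567 Y72.224
M5
G00 X151.988 Y121.097
M3 S519
G01 X187.223 Y87.346 F1582
G01 X127.534 Y41.644
G01 X85.764 Y7.358
G01 X13.904 Y76.734
G01 X130.705 Y105.807
G01 X151.988 Y121.097
M5
G00 X58.808 Y51.770
M3 S855
G01 X182.600 Y127.575 F647
M5

1 u = 1 mm; y_m = 142.778 − y.

[1] `<circle>` circle, #ff0000→cut S855 F647: (212.882,58.003) → (206.929,72.374) → (192.558,78.327) → (178.187,72.374) → (172.234,58.003) → (178.187,43.632) → (192.558,37.679) → (206.929,43.632) → (212.882,58.003) (closed)

[2] `<path>` quadratic bezier, #ff0000→cut S855 F647: (156.726,116.143) → (142.337,98.234) → (124.544,88.711) → (103.347,87.574) → (78.746,94.824)

[3] `<polygon>` rectangle, #ff0000→cut S855 F647: (28.567,72.224) → (106.786,72.224) → (106.786,35.822) → (28.567,35.822) → (28.567,72.224) (closed)

[4] `<polygon>` closed polygon, #0000ff→score S519 F1582: (151.988,121.097) → (187.223,87.346) → (127.534,41.644) → (85.764,7.358) → (13.904,76.734) → (130.705,105.807) → (151.988,121.097) (closed)

[5] `<polyline>` line segment, #ff0000→cut S855 F647: (58.808,51.770) → (182.600,127.575)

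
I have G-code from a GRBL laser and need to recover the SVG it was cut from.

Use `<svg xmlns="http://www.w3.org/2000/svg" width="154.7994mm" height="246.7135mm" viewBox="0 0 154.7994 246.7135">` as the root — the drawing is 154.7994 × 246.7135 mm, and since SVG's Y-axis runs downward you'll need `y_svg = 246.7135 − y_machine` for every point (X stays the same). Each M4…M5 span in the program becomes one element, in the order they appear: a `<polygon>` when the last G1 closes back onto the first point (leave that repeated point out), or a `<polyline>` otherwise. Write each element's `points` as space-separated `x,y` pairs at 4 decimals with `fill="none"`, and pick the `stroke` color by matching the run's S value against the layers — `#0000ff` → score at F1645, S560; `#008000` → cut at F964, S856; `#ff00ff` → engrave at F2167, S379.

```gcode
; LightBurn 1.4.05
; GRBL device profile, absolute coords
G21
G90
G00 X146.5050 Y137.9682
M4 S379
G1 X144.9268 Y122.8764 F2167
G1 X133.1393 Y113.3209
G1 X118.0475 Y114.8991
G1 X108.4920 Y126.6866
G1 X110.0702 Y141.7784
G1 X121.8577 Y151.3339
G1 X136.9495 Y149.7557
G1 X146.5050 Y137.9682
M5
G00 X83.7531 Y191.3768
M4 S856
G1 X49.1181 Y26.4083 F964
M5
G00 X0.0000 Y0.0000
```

<svg xmlns="http://www.w3.org/2000/svg" width="154.7994mm" height="246.7135mm" viewBox="0 0 154.7994 246.7135">
  <polygon points="146.5050,108.7453 144.9268,123.8371 133.1393,133.3926 118.0475,131.8144 108.4920,120.0269 110.0702,104.9351 121.8577,95.3796 136.9495,96.9578" fill="none" stroke="#ff00ff"/>
  <polyline points="83.7531,55.3367 49.1181,220.3052" fill="none" stroke="#008000"/>
</svg>

y_svg = 246.7135 − y_m.

[1] S379→`#ff00ff` (engrave); closed run; points: 146.5050,108.7453 144.9268,123.8371 133.1393,133.3926 118.0475,131.8144 108.4920,120.0269 110.0702,104.9351 121.8577,95.3796 136.9495,96.9578

[2] S856→`#008000` (cut); open run; points: 83.7531,55.3367 49.1181,220.3052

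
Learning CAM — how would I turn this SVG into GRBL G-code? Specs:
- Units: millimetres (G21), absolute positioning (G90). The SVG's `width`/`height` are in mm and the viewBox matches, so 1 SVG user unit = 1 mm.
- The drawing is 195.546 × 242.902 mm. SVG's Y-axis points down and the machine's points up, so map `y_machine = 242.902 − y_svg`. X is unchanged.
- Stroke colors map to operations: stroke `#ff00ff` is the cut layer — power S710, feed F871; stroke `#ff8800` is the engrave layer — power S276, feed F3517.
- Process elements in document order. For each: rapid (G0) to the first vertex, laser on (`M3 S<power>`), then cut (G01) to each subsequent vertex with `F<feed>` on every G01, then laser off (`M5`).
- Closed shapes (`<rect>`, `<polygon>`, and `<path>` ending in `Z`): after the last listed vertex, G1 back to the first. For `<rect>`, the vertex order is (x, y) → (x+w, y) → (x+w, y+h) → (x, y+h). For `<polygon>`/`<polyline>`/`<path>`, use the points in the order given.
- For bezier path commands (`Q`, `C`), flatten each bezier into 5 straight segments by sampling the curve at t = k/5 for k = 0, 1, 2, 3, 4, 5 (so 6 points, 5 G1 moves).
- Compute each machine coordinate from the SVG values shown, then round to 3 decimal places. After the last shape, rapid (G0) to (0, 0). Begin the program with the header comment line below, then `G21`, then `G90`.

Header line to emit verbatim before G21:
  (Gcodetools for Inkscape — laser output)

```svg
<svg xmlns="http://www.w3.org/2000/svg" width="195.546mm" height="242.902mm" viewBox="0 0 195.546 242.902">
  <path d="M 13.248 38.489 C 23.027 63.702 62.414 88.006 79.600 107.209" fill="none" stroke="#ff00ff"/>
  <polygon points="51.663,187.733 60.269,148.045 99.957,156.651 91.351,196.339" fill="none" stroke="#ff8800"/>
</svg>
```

(Gcodetools for Inkscape — laser output)
G21
G90
G0 X13.248 Y204.413
M3 S710
G01 X22.254 Y189.428 F871
G01 X35.879 Y174.862 F871
G01 X51.636 Y160.917 F871
G01 X67.039 Y147.793 F871
G01 X79.600 Y135.693 F871
M5
G0 X51.663 Y55.169
M3 S276
G01 X60.269 Y94.857 F3517
G01 X99.957 Y86.251 F3517
G01 X91.351 Y46.563 F3517
G01 X51.663 Y55.169 F3517
M5
G0 X0.000 Y0.000

1 u = 1 mm; y_m = 242.902 − y.

[1] `<path>` cubic bezier, #ff00ff→cut S710 F871: (13.248,204.413) → (22.254,189.428) → (35.879,174.862) → (51.636,160.917) → (67.039,147.793) → (79.600,135.693)

[2] `<polygon>` regular polygon, #ff8800→engrave S276 F3517: (51.663,55.169) → (60.269,94.857) → (99.957,86.251) → (91.351,46.563) → (51.663,55.169) (closed)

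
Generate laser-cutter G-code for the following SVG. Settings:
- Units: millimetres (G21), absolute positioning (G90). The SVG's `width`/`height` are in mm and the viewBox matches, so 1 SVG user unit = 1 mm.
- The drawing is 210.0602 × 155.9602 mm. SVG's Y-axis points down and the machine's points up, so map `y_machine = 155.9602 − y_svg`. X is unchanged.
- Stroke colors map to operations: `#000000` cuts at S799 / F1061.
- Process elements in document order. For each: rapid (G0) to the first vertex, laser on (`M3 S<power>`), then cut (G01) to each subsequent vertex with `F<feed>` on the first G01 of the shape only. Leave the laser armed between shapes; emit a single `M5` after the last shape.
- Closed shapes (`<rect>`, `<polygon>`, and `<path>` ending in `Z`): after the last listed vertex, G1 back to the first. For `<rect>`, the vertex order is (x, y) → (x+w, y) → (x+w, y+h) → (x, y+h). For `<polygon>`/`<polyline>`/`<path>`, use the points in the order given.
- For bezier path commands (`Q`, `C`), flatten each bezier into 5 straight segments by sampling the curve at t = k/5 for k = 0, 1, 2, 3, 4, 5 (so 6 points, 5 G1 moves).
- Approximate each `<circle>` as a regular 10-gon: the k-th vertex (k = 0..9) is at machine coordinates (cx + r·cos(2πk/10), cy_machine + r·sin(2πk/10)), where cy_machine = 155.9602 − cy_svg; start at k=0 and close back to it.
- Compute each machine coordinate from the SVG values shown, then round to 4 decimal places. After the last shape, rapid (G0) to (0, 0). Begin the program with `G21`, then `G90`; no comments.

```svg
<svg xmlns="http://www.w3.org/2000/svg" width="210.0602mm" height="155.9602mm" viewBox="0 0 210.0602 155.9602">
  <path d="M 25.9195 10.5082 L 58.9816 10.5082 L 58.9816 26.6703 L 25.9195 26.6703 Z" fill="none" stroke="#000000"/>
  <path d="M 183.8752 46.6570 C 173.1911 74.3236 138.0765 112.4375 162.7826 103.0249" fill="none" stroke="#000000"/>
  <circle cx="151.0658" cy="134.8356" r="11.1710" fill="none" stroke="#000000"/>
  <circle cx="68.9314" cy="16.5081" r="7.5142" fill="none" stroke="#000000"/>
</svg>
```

G21
G90
G0 X25.9195 Y145.4520
M3 S799
G01 X58.9816 Y145.4520 F1061
G01 X58.9816 Y129.2899
G01 X25.9195 Y129.2899
G01 X25.9195 Y145.4520
G0 X183.8752 Y109.3032
M3 S799
G01 X175.2071 Y91.9134 F1061
G01 X164.7197 Y74.7989
G01 X156.4571 Y60.7426
G01 X154.4634 Y52.5271
G01 X162.7826 Y52.9353
G0 X162.2368 Y21.1246
M3 S799
G01 X160.1033 Y27.6907 F1061
G01 X154.5178 Y31.7489
G01 X147.6138 Y31.7489
G01 X142.0283 Y27.6907
G01 X139.8948 Y21.1246
G01 X142.0283 Y14.5585
G01 X147.6138 Y10.5003
G01 X154.5178 Y10.5003
G01 X160.1033 Y14.5585
G01 X162.2368 Y21.1246
G0 X76.4456 Y139.4521
M3 S799
G01 X75.0105 Y143.8688 F1061
G01 X71.2534 Y146.5985
G01 X66.6094 Y146.5985
G01 X62.8523 Y143.8688
G01 X61.4172 Y139.4521
G01 X62.8523 Y135.0354
G01 X66.6094 Y132.3057
G01 X71.2534 Y132.3057
G01 X75.0105 Y135.0354
G01 X76.4456 Y139.4521
M5
G0 X0.0000 Y0.0000

viewBox `0 0 210.0602 155.9602` with mm width/height → 1 unit = 1 mm. Flip: y_m = 155.9602 − y_svg.

**Shape 1** — `<path>` rectangle, stroke `#000000` → cut (S799, F1061). Machine vertices: (25.9195,145.4520) → (58.9816,145.4520) → (58.9816,129.2899) → (25.9195,129.2899) → (25.9195,145.4520). Closed: final G1 returns to the first vertex.

**Shape 2** — `<path>` cubic bezier, stroke `#000000` → cut (S799, F1061). Control points (SVG): P0=(183.8752,46.6570), P1=(173.1911,74.3236), P2=(138.0765,112.4375), P3=(162.7826,103.0249); sampled at t=k/5. Machine vertices: (183.8752,109.3032) → (175.2071,91.9134) → (164.7197,74.7989) → (156.4571,60.7426) → (154.4634,52.5271) → (162.7826,52.9353). Open path.

**Shape 3** — `<circle>` circle, stroke `#000000` → cut (S799, F1061). Machine vertices: (162.2368,21.1246) → (160.1033,27.6907) → (154.5178,31.7489) → (147.6138,31.7489) → (142.0283,27.6907) → (139.8948,21.1246) → (142.0283,14.5585) → (147.6138,10.5003) → (154.5178,10.5003) → (160.1033,14.5585) → (162.2368,21.1246). Closed: final G1 returns to the first vertex.

**Shape 4** — `<circle>` circle, stroke `#000000` → cut (S799, F1061). Machine vertices: (76.4456,139.4521) → (75.0105,143.8688) → (71.2534,146.5985) → (66.6094,146.5985) → (62.8523,143.8688) → (61.4172,139.4521) → (62.8523,135.0354) → (66.6094,132.3057) → (71.2534,132.3057) → (75.0105,135.0354) → (76.4456,139.4521). Closed: final G1 returns to the first vertex.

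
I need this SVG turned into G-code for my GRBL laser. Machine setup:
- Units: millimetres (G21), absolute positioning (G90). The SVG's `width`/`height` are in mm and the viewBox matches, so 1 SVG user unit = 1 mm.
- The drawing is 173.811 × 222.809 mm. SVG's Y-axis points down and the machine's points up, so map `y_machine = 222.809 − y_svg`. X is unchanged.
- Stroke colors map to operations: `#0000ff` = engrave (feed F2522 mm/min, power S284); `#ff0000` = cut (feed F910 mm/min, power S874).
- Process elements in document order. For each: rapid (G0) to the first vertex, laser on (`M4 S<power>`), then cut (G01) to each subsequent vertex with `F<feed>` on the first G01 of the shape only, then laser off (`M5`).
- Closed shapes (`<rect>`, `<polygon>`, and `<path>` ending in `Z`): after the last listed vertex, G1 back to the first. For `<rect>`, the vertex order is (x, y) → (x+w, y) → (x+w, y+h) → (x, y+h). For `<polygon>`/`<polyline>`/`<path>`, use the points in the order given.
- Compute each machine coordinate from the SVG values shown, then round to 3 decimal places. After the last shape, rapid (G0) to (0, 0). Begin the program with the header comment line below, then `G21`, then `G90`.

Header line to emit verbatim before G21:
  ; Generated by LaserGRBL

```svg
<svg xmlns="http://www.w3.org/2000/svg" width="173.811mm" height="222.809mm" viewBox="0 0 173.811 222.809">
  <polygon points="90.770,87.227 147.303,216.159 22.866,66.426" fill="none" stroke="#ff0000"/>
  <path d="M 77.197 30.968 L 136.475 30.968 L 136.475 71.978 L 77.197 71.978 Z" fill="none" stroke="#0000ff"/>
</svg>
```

; Generated by LaserGRBL
G21
G90
G0 X90.770 Y135.582
M4 S874
G01 X147.303 Y6.650 F910
G01 X22.866 Y156.383
G01 X90.770 Y135.582
M5
G0 X77.197 Y191.841
M4 S284
G01 X136.475 Y191.841 F2522
G01 X136.475 Y150.831
G01 X77.197 Y150.831
G01 X77.197 Y191.841
M5
G0 X0.000 Y0.000

viewBox `0 0 173.811 222.809` with mm width/height → 1 unit = 1 mm. Flip: y_m = 222.809 − y_svg.

**Shape 1** — `<polygon>` closed polygon, stroke `#ff0000` → cut (S874, F910). Machine vertices: (90.770,135.582) → (147.303,6.650) → (22.866,156.383) → (90.770,135.582). Closed: final G1 returns to the first vertex.

**Shape 2** — `<path>` rectangle, stroke `#0000ff` → engrave (S284, F2522). Machine vertices: (77.197,191.841) → (136.475,191.841) → (136.475,150.831) → (77.197,150.831) → (77.197,191.841). Closed: final G1 returns to the first vertex.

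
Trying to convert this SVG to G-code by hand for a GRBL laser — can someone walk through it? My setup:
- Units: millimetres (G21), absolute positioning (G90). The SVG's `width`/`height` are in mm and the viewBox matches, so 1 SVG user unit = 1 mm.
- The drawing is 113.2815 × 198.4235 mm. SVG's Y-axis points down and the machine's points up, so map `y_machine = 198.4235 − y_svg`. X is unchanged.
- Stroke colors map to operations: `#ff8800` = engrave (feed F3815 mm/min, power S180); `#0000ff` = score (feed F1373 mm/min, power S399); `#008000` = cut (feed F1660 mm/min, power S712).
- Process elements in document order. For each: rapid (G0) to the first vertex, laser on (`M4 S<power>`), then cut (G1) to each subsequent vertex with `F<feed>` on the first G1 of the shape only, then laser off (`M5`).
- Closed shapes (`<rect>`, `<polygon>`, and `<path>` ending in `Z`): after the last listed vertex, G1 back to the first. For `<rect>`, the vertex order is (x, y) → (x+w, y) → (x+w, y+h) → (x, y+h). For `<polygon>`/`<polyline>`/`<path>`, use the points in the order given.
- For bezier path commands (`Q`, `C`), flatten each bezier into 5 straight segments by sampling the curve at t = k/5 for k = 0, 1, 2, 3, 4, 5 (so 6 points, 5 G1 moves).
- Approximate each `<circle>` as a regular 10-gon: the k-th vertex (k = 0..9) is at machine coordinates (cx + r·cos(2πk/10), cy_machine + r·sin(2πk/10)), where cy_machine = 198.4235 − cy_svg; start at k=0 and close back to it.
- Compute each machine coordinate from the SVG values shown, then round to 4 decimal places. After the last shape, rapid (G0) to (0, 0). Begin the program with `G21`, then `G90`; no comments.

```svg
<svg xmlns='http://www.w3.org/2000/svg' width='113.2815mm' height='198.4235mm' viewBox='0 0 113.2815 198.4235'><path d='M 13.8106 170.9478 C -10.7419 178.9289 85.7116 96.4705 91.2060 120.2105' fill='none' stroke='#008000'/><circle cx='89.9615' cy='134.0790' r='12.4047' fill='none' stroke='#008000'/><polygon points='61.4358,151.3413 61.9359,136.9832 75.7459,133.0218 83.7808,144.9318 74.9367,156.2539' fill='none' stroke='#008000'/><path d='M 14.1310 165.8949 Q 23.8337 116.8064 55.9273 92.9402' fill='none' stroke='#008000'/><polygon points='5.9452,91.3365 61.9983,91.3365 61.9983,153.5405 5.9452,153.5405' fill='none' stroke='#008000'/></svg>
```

G21
G90
G0 X13.8106 Y27.4757
M4 S712
G1 X11.9041 Y31.9667 F1660
G1 X28.8647 Y48.7245
G1 X54.5181 Y68.3106
G1 X78.6900 Y81.2863
G1 X91.2060 Y78.2130
M5
G0 X102.3662 Y64.3445
M4 S712
G1 X99.9971 Y71.6358 F1660
G1 X93.7948 Y76.1421
G1 X86.1282 Y76.1421
G1 X79.9259 Y71.6358
G1 X77.5568 Y64.3445
G1 X79.9259 Y57.0532
G1 X86.1282 Y52.5469
G1 X93.7948 Y52.5469
G1 X99.9971 Y57.0532
G1 X102.3662 Y64.3445
M5
G0 X61.4358 Y47.0822
M4 S712
G1 X61.9359 Y61.4403 F1660
G1 X75.7459 Y65.4017
G1 X83.7808 Y53.4917
G1 X74.9367 Y42.1696
G1 X61.4358 Y47.0822
M5
G0 X14.1310 Y32.5286
M4 S712
G1 X18.9077 Y51.1551 F1660
G1 X25.4757 Y67.7638
G1 X33.8350 Y82.3548
G1 X43.9855 Y94.9279
G1 X55.9273 Y105.4833
M5
G0 X5.9452 Y107.0870
M4 S712
G1 X61.9983 Y107.0870 F1660
G1 X61.9983 Y44.8830
G1 X5.9452 Y44.8830
G1 X5.9452 Y107.0870
M5
G0 X0.0000 Y0.0000

1 u = 1 mm; y_m = 198.4235 − y.

[1] `<path>` cubic bezier, #008000→cut S712 F1660: (13.8106,27.4757) → (11.9041,31.9667) → (28.8647,48.7245) → (54.5181,68.3106) → (78.6900,81.2863) → (91.2060,78.2130)

[2] `<circle>` circle, #008000→cut S712 F1660: (102.3662,64.3445) → (99.9971,71.6358) → (93.7948,76.1421) → (86.1282,76.1421) → (79.9259,71.6358) → (77.5568,64.3445) → (79.9259,57.0532) → (86.1282,52.5469) → (93.7948,52.5469) → (99.9971,57.0532) → (102.3662,64.3445) (closed)

[3] `<polygon>` regular polygon, #008000→cut S712 F1660: (61.4358,47.0822) → (61.9359,61.4403) → (75.7459,65.4017) → (83.7808,53.4917) → (74.9367,42.1696) → (61.4358,47.0822) (closed)

[4] `<path>` quadratic bezier, #008000→cut S712 F1660: (14.1310,32.5286) → (18.9077,51.1551) → (25.4757,67.7638) → (33.8350,82.3548) → (43.9855,94.9279) → (55.9273,105.4833)

[5] `<polygon>` rectangle, #008000→cut S712 F1660: (5.9452,107.0870) → (61.9983,107.0870) → (61.9983,44.8830) → (5.9452,44.8830) → (5.9452,107.0870) (closed)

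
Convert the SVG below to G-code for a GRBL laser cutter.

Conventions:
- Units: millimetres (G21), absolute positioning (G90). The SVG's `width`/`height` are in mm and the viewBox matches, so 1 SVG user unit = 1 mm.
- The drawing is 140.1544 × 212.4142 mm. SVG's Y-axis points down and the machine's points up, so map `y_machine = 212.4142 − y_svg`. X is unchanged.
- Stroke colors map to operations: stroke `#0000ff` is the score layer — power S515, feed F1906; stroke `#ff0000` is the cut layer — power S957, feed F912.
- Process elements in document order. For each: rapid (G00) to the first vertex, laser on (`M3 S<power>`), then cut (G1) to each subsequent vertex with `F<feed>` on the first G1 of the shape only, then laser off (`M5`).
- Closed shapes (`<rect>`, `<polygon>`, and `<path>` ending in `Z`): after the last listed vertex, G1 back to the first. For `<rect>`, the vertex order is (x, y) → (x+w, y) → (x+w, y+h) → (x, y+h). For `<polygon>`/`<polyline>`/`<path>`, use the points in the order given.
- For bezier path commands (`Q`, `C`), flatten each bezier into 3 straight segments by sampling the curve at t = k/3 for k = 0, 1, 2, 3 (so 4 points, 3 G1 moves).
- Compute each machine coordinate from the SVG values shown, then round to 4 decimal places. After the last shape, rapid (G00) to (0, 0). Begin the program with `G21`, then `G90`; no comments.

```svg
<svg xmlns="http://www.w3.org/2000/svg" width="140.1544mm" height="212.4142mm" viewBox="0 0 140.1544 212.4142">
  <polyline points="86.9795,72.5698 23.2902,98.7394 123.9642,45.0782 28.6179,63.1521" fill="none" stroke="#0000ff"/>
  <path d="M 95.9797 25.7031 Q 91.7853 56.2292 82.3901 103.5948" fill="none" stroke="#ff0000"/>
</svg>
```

G21
G90
G00 X86.9795 Y139.8444
M3 S515
G1 X23.2902 Y113.6748 F1906
G1 X123.9642 Y167.3360
G1 X28.6179 Y149.2621
M5
G00 X95.9797 Y186.7111
M3 S957
G1 X92.6056 Y164.4893 F912
G1 X88.0757 Y138.5254
G1 X82.3901 Y108.8194
M5
G00 X0.0000 Y0.0000

Since the viewBox matches the mm dimensions, user units are millimetres directly. The only transform is the Y-flip y_m = 212.4142 − y_svg.

Shape 1 is a open polyline drawn with `<polyline>`. Its stroke #0000ff means score at S515, F1906. After flipping Y the toolpath is (86.9795,139.8444) → (23.2902,113.6748) → (123.9642,167.3360) → (28.6179,149.2621).

Shape 2 is a quadratic bezier drawn with `<path>`. Its stroke #ff0000 means cut at S957, F912. After flipping Y the toolpath is (95.9797,186.7111) → (92.6056,164.4893) → (88.0757,138.5254) → (82.3901,108.8194).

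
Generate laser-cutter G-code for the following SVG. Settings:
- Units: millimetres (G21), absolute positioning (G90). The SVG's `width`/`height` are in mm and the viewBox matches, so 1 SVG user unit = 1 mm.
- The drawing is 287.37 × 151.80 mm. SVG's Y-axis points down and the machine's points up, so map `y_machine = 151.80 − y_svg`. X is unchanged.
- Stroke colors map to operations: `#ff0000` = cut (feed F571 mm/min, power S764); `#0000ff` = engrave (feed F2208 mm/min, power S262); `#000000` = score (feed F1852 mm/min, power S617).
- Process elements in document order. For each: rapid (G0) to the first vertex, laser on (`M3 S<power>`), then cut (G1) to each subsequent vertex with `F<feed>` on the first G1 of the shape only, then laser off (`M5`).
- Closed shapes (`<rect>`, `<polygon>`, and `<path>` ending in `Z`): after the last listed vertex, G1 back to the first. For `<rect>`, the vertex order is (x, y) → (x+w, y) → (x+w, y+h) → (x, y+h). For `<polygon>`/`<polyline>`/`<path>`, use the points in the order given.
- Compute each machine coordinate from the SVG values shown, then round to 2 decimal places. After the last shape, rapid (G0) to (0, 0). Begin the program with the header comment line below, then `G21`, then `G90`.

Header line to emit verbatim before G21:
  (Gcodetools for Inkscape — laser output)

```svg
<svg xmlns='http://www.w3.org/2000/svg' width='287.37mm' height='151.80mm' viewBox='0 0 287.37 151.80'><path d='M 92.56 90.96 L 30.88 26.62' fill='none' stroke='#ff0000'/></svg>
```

(Gcodetools for Inkscape — laser output)
G21
G90
G0 X92.56 Y60.84
M3 S764
G1 X30.88 Y125.18 F571
M5
G0 X0.00 Y0.00

1 u = 1 mm; y_m = 151.80 − y.

[1] `<path>` line segment, #ff0000→cut S764 F571: (92.56,60.84) → (30.88,125.18)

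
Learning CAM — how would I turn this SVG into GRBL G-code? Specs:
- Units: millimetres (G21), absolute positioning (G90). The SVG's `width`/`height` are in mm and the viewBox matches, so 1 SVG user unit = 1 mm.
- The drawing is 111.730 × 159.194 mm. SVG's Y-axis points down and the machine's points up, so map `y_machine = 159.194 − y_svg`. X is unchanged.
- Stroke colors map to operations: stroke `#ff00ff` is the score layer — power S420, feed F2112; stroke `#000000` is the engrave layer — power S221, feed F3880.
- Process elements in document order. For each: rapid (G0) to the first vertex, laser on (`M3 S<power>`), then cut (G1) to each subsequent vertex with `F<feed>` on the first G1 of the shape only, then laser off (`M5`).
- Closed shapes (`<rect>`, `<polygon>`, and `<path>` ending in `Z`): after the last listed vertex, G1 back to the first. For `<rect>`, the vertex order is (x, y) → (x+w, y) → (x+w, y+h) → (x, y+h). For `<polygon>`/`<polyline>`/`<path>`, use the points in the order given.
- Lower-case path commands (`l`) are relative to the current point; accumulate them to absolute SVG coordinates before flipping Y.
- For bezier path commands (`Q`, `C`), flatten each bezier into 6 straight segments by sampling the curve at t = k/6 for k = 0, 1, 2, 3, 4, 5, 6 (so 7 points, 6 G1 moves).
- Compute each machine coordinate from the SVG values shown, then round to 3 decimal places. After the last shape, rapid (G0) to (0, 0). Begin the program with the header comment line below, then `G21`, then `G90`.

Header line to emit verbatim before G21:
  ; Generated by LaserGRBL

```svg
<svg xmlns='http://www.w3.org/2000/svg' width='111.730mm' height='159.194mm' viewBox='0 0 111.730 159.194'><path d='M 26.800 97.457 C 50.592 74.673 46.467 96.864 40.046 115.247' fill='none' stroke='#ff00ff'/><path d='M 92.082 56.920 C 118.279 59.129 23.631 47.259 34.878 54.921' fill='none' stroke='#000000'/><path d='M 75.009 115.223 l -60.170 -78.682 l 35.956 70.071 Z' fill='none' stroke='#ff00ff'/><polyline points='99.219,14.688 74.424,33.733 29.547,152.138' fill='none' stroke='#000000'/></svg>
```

Since the viewBox matches the mm dimensions, user units are millimetres directly. The only transform is the Y-flip y_m = 159.194 − y_svg.

Shape 1 is a cubic bezier drawn with `<path>`. Its stroke #ff00ff means score at S420, F2112. After flipping Y the toolpath is (26.800,61.737) → (36.488,69.607) → (42.235,71.336) → (44.753,68.280) → (44.753,61.793) → (42.947,53.230) → (40.046,43.947).

Shape 2 is a cubic bezier drawn with `<path>`. Its stroke #000000 means engrave at S221, F3880. After flipping Y the toolpath is (92.082,102.274) → (96.160,102.187) → (86.395,103.513) → (69.086,105.318) → (50.532,106.669) → (37.029,106.632) → (34.878,104.273).

Shape 3 is a closed polygon drawn with `<path>`. Its stroke #ff00ff means score at S420, F2112. After flipping Y the toolpath is (75.009,43.971) → (14.839,122.653) → (50.795,52.582) → (75.009,43.971), returning to the start.

Shape 4 is a open polyline drawn with `<polyline>`. Its stroke #000000 means engrave at S221, F3880. After flipping Y the toolpath is (99.219,144.506) → (74.424,125.461) → (29.547,7.056).

; Generated by LaserGRBL
G21
G90
G0 X26.800 Y61.737
M3 S420
G1 X36.488 Y69.607 F2112
G1 X42.235 Y71.336
G1 X44.753 Y68.280
G1 X44.753 Y61.793
G1 X42.947 Y53.230
G1 X40.046 Y43.947
M5
G0 X92.082 Y102.274
M3 S221
G1 X96.160 Y102.187 F3880
G1 X86.395 Y103.513
G1 X69.086 Y105.318
G1 X50.532 Y106.669
G1 X37.029 Y106.632
G1 X34.878 Y104.273
M5
G0 X75.009 Y43.971
M3 S420
G1 X14.839 Y122.653 F2112
G1 X50.795 Y52.582
G1 X75.009 Y43.971
M5
G0 X99.219 Y144.506
M3 S221
G1 X74.424 Y125.461 F3880
G1 X29.547 Y7.056
M5
G0 X0.000 Y0.000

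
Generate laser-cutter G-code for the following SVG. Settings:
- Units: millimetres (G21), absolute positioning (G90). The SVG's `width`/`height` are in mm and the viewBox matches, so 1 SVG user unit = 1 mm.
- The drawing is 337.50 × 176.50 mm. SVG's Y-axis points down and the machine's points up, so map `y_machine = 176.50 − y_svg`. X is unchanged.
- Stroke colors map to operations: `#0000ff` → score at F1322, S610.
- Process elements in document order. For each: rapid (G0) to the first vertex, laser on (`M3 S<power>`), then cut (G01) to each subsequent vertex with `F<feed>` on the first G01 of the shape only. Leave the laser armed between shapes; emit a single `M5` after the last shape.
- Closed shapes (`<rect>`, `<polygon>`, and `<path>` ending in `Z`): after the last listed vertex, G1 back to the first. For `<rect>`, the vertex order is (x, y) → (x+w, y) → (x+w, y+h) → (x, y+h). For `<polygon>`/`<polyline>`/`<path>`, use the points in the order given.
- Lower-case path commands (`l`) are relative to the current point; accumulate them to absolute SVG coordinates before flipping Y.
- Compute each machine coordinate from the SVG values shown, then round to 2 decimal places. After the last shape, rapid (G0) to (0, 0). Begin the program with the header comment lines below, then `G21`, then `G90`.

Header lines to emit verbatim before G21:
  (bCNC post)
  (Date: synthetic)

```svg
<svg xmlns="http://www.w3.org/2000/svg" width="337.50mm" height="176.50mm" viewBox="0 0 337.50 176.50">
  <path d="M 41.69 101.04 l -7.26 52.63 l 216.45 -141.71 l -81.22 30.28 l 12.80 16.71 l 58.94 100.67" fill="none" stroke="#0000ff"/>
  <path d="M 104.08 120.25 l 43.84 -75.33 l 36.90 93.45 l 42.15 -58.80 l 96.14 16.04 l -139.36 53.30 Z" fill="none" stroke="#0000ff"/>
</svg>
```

(bCNC post)
(Date: synthetic)
G21
G90
G0 X41.69 Y75.46
M3 S610
G01 X34.43 Y22.83 F1322
G01 X250.88 Y164.54
G01 X169.66 Y134.26
G01 X182.46 Y117.55
G01 X241.40 Y16.88
G0 X104.08 Y56.25
M3 S610
G01 X147.92 Y131.58 F1322
G01 X184.82 Y38.13
G01 X226.97 Y96.93
G01 X323.11 Y80.89
G01 X183.75 Y27.59
G01 X104.08 Y56.25
M5
G0 X0.00 Y0.00

1 u = 1 mm; y_m = 176.50 − y.

[1] `<path>` open polyline, #0000ff→score S610 F1322: (41.69,75.46) → (34.43,22.83) → (250.88,164.54) → (169.66,134.26) → (182.46,117.55) → (241.40,16.88)

[2] `<path>` closed polygon, #0000ff→score S610 F1322: (104.08,56.25) → (147.92,131.58) → (184.82,38.13) → (226.97,96.93) → (323.11,80.89) → (183.75,27.59) → (104.08,56.25) (closed)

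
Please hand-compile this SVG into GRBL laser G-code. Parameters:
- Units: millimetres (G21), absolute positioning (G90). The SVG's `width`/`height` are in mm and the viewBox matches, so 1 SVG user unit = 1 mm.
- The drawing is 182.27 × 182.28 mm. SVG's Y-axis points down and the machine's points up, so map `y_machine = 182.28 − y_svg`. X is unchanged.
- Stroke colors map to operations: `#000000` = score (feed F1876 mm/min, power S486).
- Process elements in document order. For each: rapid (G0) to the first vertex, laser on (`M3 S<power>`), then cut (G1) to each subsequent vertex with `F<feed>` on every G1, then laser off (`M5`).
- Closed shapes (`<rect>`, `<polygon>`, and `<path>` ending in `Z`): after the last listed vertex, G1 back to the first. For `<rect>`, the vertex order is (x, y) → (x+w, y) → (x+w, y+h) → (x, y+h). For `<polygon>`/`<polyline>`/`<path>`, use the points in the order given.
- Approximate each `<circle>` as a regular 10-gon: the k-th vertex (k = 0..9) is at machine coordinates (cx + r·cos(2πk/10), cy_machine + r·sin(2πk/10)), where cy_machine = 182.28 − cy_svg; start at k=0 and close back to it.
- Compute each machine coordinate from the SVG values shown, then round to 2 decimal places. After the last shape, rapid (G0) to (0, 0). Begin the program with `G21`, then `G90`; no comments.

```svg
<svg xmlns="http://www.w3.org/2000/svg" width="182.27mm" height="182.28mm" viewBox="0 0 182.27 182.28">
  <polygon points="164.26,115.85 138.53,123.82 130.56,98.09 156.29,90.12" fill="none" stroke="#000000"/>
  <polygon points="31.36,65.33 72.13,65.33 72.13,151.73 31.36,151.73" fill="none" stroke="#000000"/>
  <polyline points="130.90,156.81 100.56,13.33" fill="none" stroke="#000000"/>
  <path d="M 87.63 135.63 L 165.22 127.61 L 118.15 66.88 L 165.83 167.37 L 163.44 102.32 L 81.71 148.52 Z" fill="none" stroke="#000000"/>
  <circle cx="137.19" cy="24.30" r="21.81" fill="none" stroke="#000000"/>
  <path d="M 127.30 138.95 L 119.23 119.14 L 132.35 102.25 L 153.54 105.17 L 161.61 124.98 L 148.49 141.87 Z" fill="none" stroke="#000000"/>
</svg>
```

Since the viewBox matches the mm dimensions, user units are millimetres directly. The only transform is the Y-flip y_m = 182.28 − y_svg.

Shape 1 is a regular polygon drawn with `<polygon>`. Its stroke #000000 means score at S486, F1876. After flipping Y the toolpath is (164.26,66.43) → (138.53,58.46) → (130.56,84.19) → (156.29,92.16) → (164.26,66.43), returning to the start.

Shape 2 is a rectangle drawn with `<polygon>`. Its stroke #000000 means score at S486, F1876. After flipping Y the toolpath is (31.36,116.95) → (72.13,116.95) → (72.13,30.55) → (31.36,30.55) → (31.36,116.95), returning to the start.

Shape 3 is a line segment drawn with `<polyline>`. Its stroke #000000 means score at S486, F1876. After flipping Y the toolpath is (130.90,25.47) → (100.56,168.95).

Shape 4 is a closed polygon drawn with `<path>`. Its stroke #000000 means score at S486, F1876. After flipping Y the toolpath is (87.63,46.65) → (165.22,54.67) → (118.15,115.40) → (165.83,14.91) → (163.44,79.96) → (81.71,33.76) → (87.63,46.65), returning to the start.

Shape 5 is a circle drawn with `<circle>`. Its stroke #000000 means score at S486, F1876. After flipping Y the toolpath is (159.00,157.98) → (154.83,170.80) → (143.93,178.72) → (130.45,178.72) → (119.55,170.80) → (115.38,157.98) → (119.55,145.16) → (130.45,137.24) → (143.93,137.24) → (154.83,145.16) → (159.00,157.98), returning to the start.

Shape 6 is a regular polygon drawn with `<path>`. Its stroke #000000 means score at S486, F1876. After flipping Y the toolpath is (127.30,43.33) → (119.23,63.14) → (132.35,80.03) → (153.54,77.11) → (161.61,57.30) → (148.49,40.41) → (127.30,43.33), returning to the start.

G21
G90
G0 X164.26 Y66.43
M3 S486
G1 X138.53 Y58.46 F1876
G1 X130.56 Y84.19 F1876
G1 X156.29 Y92.16 F1876
G1 X164.26 Y66.43 F1876
M5
G0 X31.36 Y116.95
M3 S486
G1 X72.13 Y116.95 F1876
G1 X72.13 Y30.55 F1876
G1 X31.36 Y30.55 F1876
G1 X31.36 Y116.95 F1876
M5
G0 X130.90 Y25.47
M3 S486
G1 X100.56 Y168.95 F1876
M5
G0 X87.63 Y46.65
M3 S486
G1 X165.22 Y54.67 F1876
G1 X118.15 Y115.40 F1876
G1 X165.83 Y14.91 F1876
G1 X163.44 Y79.96 F1876
G1 X81.71 Y33.76 F1876
G1 X87.63 Y46.65 F1876
M5
G0 X159.00 Y157.98
M3 S486
G1 X154.83 Y170.80 F1876
G1 X143.93 Y178.72 F1876
G1 X130.45 Y178.72 F1876
G1 X119.55 Y170.80 F1876
G1 X115.38 Y157.98 F1876
G1 X119.55 Y145.16 F1876
G1 X130.45 Y137.24 F1876
G1 X143.93 Y137.24 F1876
G1 X154.83 Y145.16 F1876
G1 X159.00 Y157.98 F1876
M5
G0 X127.30 Y43.33
M3 S486
G1 X119.23 Y63.14 F1876
G1 X132.35 Y80.03 F1876
G1 X153.54 Y77.11 F1876
G1 X161.61 Y57.30 F1876
G1 X148.49 Y40.41 F1876
G1 X127.30 Y43.33 F1876
M5
G0 X0.00 Y0.00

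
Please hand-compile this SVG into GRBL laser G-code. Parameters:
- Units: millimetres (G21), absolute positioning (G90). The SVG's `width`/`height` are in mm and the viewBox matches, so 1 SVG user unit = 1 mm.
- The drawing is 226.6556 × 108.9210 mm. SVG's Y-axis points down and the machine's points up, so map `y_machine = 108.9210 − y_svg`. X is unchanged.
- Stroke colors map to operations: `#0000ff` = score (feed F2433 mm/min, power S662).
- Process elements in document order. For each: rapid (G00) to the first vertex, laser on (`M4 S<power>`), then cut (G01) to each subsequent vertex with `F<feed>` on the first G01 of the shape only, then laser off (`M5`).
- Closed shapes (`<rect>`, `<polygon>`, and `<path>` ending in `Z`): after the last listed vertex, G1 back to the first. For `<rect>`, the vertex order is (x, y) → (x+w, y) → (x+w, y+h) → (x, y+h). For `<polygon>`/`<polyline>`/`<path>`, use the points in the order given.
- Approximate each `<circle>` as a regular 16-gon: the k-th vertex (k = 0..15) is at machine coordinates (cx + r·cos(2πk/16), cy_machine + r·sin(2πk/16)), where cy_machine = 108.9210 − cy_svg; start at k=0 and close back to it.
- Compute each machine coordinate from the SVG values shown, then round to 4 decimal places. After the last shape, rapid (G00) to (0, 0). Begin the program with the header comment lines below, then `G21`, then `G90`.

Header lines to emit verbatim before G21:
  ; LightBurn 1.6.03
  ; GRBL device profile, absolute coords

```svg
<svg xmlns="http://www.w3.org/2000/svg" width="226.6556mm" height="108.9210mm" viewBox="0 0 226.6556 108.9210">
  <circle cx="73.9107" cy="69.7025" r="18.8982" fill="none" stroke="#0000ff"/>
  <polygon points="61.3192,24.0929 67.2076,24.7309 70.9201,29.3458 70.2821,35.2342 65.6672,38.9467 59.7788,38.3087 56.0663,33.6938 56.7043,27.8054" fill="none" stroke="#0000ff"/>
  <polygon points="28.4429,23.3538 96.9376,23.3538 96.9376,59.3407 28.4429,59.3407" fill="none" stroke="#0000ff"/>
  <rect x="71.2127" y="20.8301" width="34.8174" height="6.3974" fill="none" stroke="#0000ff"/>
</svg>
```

viewBox `0 0 226.6556 108.9210` with mm width/height → 1 unit = 1 mm. Flip: y_m = 108.9210 − y_svg.

**Shape 1** — `<circle>` circle, stroke `#0000ff` → score (S662, F2433). Machine vertices: (92.8089,39.2185) → (91.3704,46.4505) → (87.2737,52.5815) → (81.1427,56.6782) → (73.9107,58.1167) → (66.6787,56.6782) → (60.5477,52.5815) → (56.4510,46.4505) → (55.0125,39.2185) → (56.4510,31.9865) → (60.5477,25.8555) → (66.6787,21.7588) → (73.9107,20.3203) → (81.1427,21.7588) → (87.2737,25.8555) → (91.3704,31.9865) → (92.8089,39.2185). Closed: final G1 returns to the first vertex.

**Shape 2** — `<polygon>` regular polygon, stroke `#0000ff` → score (S662, F2433). Machine vertices: (61.3192,84.8281) → (67.2076,84.1901) → (70.9201,79.5752) → (70.2821,73.6868) → (65.6672,69.9743) → (59.7788,70.6123) → (56.0663,75.2272) → (56.7043,81.1156) → (61.3192,84.8281). Closed: final G1 returns to the first vertex.

**Shape 3** — `<polygon>` rectangle, stroke `#0000ff` → score (S662, F2433). Machine vertices: (28.4429,85.5672) → (96.9376,85.5672) → (96.9376,49.5803) → (28.4429,49.5803) → (28.4429,85.5672). Closed: final G1 returns to the first vertex.

**Shape 4** — `<rect>` rectangle, stroke `#0000ff` → score (S662, F2433). Machine vertices: (71.2127,88.0909) → (106.0301,88.0909) → (106.0301,81.6935) → (71.2127,81.6935) → (71.2127,88.0909). Closed: final G1 returns to the first vertex.

; LightBurn 1.6.03
; GRBL device profile, absolute coords
G21
G90
G00 X92.8089 Y39.2185
M4 S662
G01 X91.3704 Y46.4505 F2433
G01 X87.2737 Y52.5815
G01 X81.1427 Y56.6782
G01 X73.9107 Y58.1167
G01 X66.6787 Y56.6782
G01 X60.5477 Y52.5815
G01 X56.4510 Y46.4505
G01 X55.0125 Y39.2185
G01 X56.4510 Y31.9865
G01 X60.5477 Y25.8555
G01 X66.6787 Y21.7588
G01 X73.9107 Y20.3203
G01 X81.1427 Y21.7588
G01 X87.2737 Y25.8555
G01 X91.3704 Y31.9865
G01 X92.8089 Y39.2185
M5
G00 X61.3192 Y84.8281
M4 S662
G01 X67.2076 Y84.1901 F2433
G01 X70.9201 Y79.5752
G01 X70.2821 Y73.6868
G01 X65.6672 Y69.9743
G01 X59.7788 Y70.6123
G01 X56.0663 Y75.2272
G01 X56.7043 Y81.1156
G01 X61.3192 Y84.8281
M5
G00 X28.4429 Y85.5672
M4 S662
G01 X96.9376 Y85.5672 F2433
G01 X96.9376 Y49.5803
G01 X28.4429 Y49.5803
G01 X28.4429 Y85.5672
M5
G00 X71.2127 Y88.0909
M4 S662
G01 X106.0301 Y88.0909 F2433
G01 X106.0301 Y81.6935
G01 X71.2127 Y81.6935
G01 X71.2127 Y88.0909
M5
G00 X0.0000 Y0.0000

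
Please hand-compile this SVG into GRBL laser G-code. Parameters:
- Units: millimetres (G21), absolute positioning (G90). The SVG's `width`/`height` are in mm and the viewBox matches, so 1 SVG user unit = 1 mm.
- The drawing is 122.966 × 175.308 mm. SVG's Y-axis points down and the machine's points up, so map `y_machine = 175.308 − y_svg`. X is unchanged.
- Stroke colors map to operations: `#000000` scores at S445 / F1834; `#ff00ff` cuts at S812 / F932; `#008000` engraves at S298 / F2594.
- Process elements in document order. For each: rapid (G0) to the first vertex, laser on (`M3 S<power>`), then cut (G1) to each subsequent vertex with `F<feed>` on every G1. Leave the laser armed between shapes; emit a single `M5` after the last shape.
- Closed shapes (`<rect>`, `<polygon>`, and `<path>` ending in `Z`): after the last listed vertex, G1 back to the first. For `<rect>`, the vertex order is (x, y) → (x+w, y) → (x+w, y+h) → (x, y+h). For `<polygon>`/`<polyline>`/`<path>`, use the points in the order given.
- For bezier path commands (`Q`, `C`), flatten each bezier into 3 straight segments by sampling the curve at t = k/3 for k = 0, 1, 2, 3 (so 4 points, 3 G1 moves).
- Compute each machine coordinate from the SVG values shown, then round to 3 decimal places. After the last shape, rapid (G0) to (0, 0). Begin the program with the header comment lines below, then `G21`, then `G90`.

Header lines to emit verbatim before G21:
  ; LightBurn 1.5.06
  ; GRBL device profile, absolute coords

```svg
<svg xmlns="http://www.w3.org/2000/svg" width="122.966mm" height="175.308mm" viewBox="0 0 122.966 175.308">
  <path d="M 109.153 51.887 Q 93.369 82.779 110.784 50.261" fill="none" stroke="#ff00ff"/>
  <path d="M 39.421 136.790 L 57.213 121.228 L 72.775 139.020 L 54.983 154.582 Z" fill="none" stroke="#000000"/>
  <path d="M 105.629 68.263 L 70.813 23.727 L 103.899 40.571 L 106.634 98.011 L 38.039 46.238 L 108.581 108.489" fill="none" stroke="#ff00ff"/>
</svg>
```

; LightBurn 1.5.06
; GRBL device profile, absolute coords
G21
G90
G0 X109.153 Y123.421
M3 S812
G1 X102.319 Y109.872 F932
G1 X102.863 Y110.414 F932
G1 X110.784 Y125.047 F932
G0 X39.421 Y38.518
M3 S445
G1 X57.213 Y54.080 F1834
G1 X72.775 Y36.288 F1834
G1 X54.983 Y20.726 F1834
G1 X39.421 Y38.518 F1834
G0 X105.629 Y107.045
M3 S812
G1 X70.813 Y151.581 F932
G1 X103.899 Y134.737 F932
G1 X106.634 Y77.297 F932
G1 X38.039 Y129.070 F932
G1 X108.581 Y66.819 F932
M5
G0 X0.000 Y0.000

viewBox `0 0 122.966 175.308` with mm width/height → 1 unit = 1 mm. Flip: y_m = 175.308 − y_svg.

**Shape 1** — `<path>` quadratic bezier, stroke `#ff00ff` → cut (S812, F932). Control points (SVG): P0=(109.153,51.887), P1=(93.369,82.779), P2=(110.784,50.261); sampled at t=k/3. Machine vertices: (109.153,123.421) → (102.319,109.872) → (102.863,110.414) → (110.784,125.047). Open path.

**Shape 2** — `<path>` regular polygon, stroke `#000000` → score (S445, F1834). Machine vertices: (39.421,38.518) → (57.213,54.080) → (72.775,36.288) → (54.983,20.726) → (39.421,38.518). Closed: final G1 returns to the first vertex.

**Shape 3** — `<path>` open polyline, stroke `#ff00ff` → cut (S812, F932). Machine vertices: (105.629,107.045) → (70.813,151.581) → (103.899,134.737) → (106.634,77.297) → (38.039,129.070) → (108.581,66.819). Open path.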